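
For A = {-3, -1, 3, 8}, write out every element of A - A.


A - A = {a - a' : a, a' ∈ A}.
Compute a - a' for each ordered pair (a, a'):
a = -3: -3--3=0, -3--1=-2, -3-3=-6, -3-8=-11
a = -1: -1--3=2, -1--1=0, -1-3=-4, -1-8=-9
a = 3: 3--3=6, 3--1=4, 3-3=0, 3-8=-5
a = 8: 8--3=11, 8--1=9, 8-3=5, 8-8=0
Collecting distinct values (and noting 0 appears from a-a):
A - A = {-11, -9, -6, -5, -4, -2, 0, 2, 4, 5, 6, 9, 11}
|A - A| = 13

A - A = {-11, -9, -6, -5, -4, -2, 0, 2, 4, 5, 6, 9, 11}


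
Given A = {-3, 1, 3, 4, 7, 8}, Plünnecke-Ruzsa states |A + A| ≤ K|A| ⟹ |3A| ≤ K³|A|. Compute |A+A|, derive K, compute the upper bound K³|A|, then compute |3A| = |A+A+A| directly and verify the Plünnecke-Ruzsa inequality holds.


|A| = 6.
Step 1: Compute A + A by enumerating all 36 pairs.
A + A = {-6, -2, 0, 1, 2, 4, 5, 6, 7, 8, 9, 10, 11, 12, 14, 15, 16}, so |A + A| = 17.
Step 2: Doubling constant K = |A + A|/|A| = 17/6 = 17/6 ≈ 2.8333.
Step 3: Plünnecke-Ruzsa gives |3A| ≤ K³·|A| = (2.8333)³ · 6 ≈ 136.4722.
Step 4: Compute 3A = A + A + A directly by enumerating all triples (a,b,c) ∈ A³; |3A| = 29.
Step 5: Check 29 ≤ 136.4722? Yes ✓.

K = 17/6, Plünnecke-Ruzsa bound K³|A| ≈ 136.4722, |3A| = 29, inequality holds.


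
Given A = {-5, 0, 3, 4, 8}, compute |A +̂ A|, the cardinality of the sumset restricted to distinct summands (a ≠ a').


Restricted sumset: A +̂ A = {a + a' : a ∈ A, a' ∈ A, a ≠ a'}.
Equivalently, take A + A and drop any sum 2a that is achievable ONLY as a + a for a ∈ A (i.e. sums representable only with equal summands).
Enumerate pairs (a, a') with a < a' (symmetric, so each unordered pair gives one sum; this covers all a ≠ a'):
  -5 + 0 = -5
  -5 + 3 = -2
  -5 + 4 = -1
  -5 + 8 = 3
  0 + 3 = 3
  0 + 4 = 4
  0 + 8 = 8
  3 + 4 = 7
  3 + 8 = 11
  4 + 8 = 12
Collected distinct sums: {-5, -2, -1, 3, 4, 7, 8, 11, 12}
|A +̂ A| = 9
(Reference bound: |A +̂ A| ≥ 2|A| - 3 for |A| ≥ 2, with |A| = 5 giving ≥ 7.)

|A +̂ A| = 9


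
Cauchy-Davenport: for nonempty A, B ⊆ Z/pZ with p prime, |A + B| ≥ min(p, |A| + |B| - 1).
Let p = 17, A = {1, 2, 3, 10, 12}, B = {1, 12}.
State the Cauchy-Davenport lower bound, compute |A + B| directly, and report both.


Cauchy-Davenport: |A + B| ≥ min(p, |A| + |B| - 1) for A, B nonempty in Z/pZ.
|A| = 5, |B| = 2, p = 17.
CD lower bound = min(17, 5 + 2 - 1) = min(17, 6) = 6.
Compute A + B mod 17 directly:
a = 1: 1+1=2, 1+12=13
a = 2: 2+1=3, 2+12=14
a = 3: 3+1=4, 3+12=15
a = 10: 10+1=11, 10+12=5
a = 12: 12+1=13, 12+12=7
A + B = {2, 3, 4, 5, 7, 11, 13, 14, 15}, so |A + B| = 9.
Verify: 9 ≥ 6? Yes ✓.

CD lower bound = 6, actual |A + B| = 9.


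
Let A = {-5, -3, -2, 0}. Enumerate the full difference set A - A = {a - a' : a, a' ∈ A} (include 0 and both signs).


A - A = {a - a' : a, a' ∈ A}.
Compute a - a' for each ordered pair (a, a'):
a = -5: -5--5=0, -5--3=-2, -5--2=-3, -5-0=-5
a = -3: -3--5=2, -3--3=0, -3--2=-1, -3-0=-3
a = -2: -2--5=3, -2--3=1, -2--2=0, -2-0=-2
a = 0: 0--5=5, 0--3=3, 0--2=2, 0-0=0
Collecting distinct values (and noting 0 appears from a-a):
A - A = {-5, -3, -2, -1, 0, 1, 2, 3, 5}
|A - A| = 9

A - A = {-5, -3, -2, -1, 0, 1, 2, 3, 5}


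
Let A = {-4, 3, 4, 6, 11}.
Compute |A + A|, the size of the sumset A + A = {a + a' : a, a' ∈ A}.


A + A = {a + a' : a, a' ∈ A}; |A| = 5.
General bounds: 2|A| - 1 ≤ |A + A| ≤ |A|(|A|+1)/2, i.e. 9 ≤ |A + A| ≤ 15.
Lower bound 2|A|-1 is attained iff A is an arithmetic progression.
Enumerate sums a + a' for a ≤ a' (symmetric, so this suffices):
a = -4: -4+-4=-8, -4+3=-1, -4+4=0, -4+6=2, -4+11=7
a = 3: 3+3=6, 3+4=7, 3+6=9, 3+11=14
a = 4: 4+4=8, 4+6=10, 4+11=15
a = 6: 6+6=12, 6+11=17
a = 11: 11+11=22
Distinct sums: {-8, -1, 0, 2, 6, 7, 8, 9, 10, 12, 14, 15, 17, 22}
|A + A| = 14

|A + A| = 14


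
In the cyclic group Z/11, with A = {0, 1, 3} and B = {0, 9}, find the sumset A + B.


Work in Z/11Z: reduce every sum a + b modulo 11.
Enumerate all 6 pairs:
a = 0: 0+0=0, 0+9=9
a = 1: 1+0=1, 1+9=10
a = 3: 3+0=3, 3+9=1
Distinct residues collected: {0, 1, 3, 9, 10}
|A + B| = 5 (out of 11 total residues).

A + B = {0, 1, 3, 9, 10}


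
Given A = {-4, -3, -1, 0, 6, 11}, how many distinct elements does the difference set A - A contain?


A - A = {a - a' : a, a' ∈ A}; |A| = 6.
Bounds: 2|A|-1 ≤ |A - A| ≤ |A|² - |A| + 1, i.e. 11 ≤ |A - A| ≤ 31.
Note: 0 ∈ A - A always (from a - a). The set is symmetric: if d ∈ A - A then -d ∈ A - A.
Enumerate nonzero differences d = a - a' with a > a' (then include -d):
Positive differences: {1, 2, 3, 4, 5, 6, 7, 9, 10, 11, 12, 14, 15}
Full difference set: {0} ∪ (positive diffs) ∪ (negative diffs).
|A - A| = 1 + 2·13 = 27 (matches direct enumeration: 27).

|A - A| = 27


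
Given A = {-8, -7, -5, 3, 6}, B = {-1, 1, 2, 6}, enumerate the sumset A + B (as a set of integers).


A + B = {a + b : a ∈ A, b ∈ B}.
Enumerate all |A|·|B| = 5·4 = 20 pairs (a, b) and collect distinct sums.
a = -8: -8+-1=-9, -8+1=-7, -8+2=-6, -8+6=-2
a = -7: -7+-1=-8, -7+1=-6, -7+2=-5, -7+6=-1
a = -5: -5+-1=-6, -5+1=-4, -5+2=-3, -5+6=1
a = 3: 3+-1=2, 3+1=4, 3+2=5, 3+6=9
a = 6: 6+-1=5, 6+1=7, 6+2=8, 6+6=12
Collecting distinct sums: A + B = {-9, -8, -7, -6, -5, -4, -3, -2, -1, 1, 2, 4, 5, 7, 8, 9, 12}
|A + B| = 17

A + B = {-9, -8, -7, -6, -5, -4, -3, -2, -1, 1, 2, 4, 5, 7, 8, 9, 12}


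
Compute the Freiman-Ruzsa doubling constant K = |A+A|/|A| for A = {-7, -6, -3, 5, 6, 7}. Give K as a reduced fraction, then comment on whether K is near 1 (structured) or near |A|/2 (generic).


|A| = 6.
Compute A + A by enumerating all 36 pairs.
A + A = {-14, -13, -12, -10, -9, -6, -2, -1, 0, 1, 2, 3, 4, 10, 11, 12, 13, 14}, so |A + A| = 18.
K = |A + A| / |A| = 18/6 = 3/1 ≈ 3.0000.
Reference: AP of size 6 gives K = 11/6 ≈ 1.8333; a fully generic set of size 6 gives K ≈ 3.5000.

|A| = 6, |A + A| = 18, K = 18/6 = 3/1.


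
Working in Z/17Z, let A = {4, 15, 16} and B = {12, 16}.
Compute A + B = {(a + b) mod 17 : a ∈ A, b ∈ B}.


Work in Z/17Z: reduce every sum a + b modulo 17.
Enumerate all 6 pairs:
a = 4: 4+12=16, 4+16=3
a = 15: 15+12=10, 15+16=14
a = 16: 16+12=11, 16+16=15
Distinct residues collected: {3, 10, 11, 14, 15, 16}
|A + B| = 6 (out of 17 total residues).

A + B = {3, 10, 11, 14, 15, 16}


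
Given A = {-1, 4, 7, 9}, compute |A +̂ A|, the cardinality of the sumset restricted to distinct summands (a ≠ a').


Restricted sumset: A +̂ A = {a + a' : a ∈ A, a' ∈ A, a ≠ a'}.
Equivalently, take A + A and drop any sum 2a that is achievable ONLY as a + a for a ∈ A (i.e. sums representable only with equal summands).
Enumerate pairs (a, a') with a < a' (symmetric, so each unordered pair gives one sum; this covers all a ≠ a'):
  -1 + 4 = 3
  -1 + 7 = 6
  -1 + 9 = 8
  4 + 7 = 11
  4 + 9 = 13
  7 + 9 = 16
Collected distinct sums: {3, 6, 8, 11, 13, 16}
|A +̂ A| = 6
(Reference bound: |A +̂ A| ≥ 2|A| - 3 for |A| ≥ 2, with |A| = 4 giving ≥ 5.)

|A +̂ A| = 6


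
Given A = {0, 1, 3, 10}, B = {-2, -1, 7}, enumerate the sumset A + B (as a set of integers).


A + B = {a + b : a ∈ A, b ∈ B}.
Enumerate all |A|·|B| = 4·3 = 12 pairs (a, b) and collect distinct sums.
a = 0: 0+-2=-2, 0+-1=-1, 0+7=7
a = 1: 1+-2=-1, 1+-1=0, 1+7=8
a = 3: 3+-2=1, 3+-1=2, 3+7=10
a = 10: 10+-2=8, 10+-1=9, 10+7=17
Collecting distinct sums: A + B = {-2, -1, 0, 1, 2, 7, 8, 9, 10, 17}
|A + B| = 10

A + B = {-2, -1, 0, 1, 2, 7, 8, 9, 10, 17}


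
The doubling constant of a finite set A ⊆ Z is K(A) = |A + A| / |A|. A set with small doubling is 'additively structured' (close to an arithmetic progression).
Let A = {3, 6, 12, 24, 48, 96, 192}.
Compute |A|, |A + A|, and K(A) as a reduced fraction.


|A| = 7.
Compute A + A by enumerating all 49 pairs.
A + A = {6, 9, 12, 15, 18, 24, 27, 30, 36, 48, 51, 54, 60, 72, 96, 99, 102, 108, 120, 144, 192, 195, 198, 204, 216, 240, 288, 384}, so |A + A| = 28.
K = |A + A| / |A| = 28/7 = 4/1 ≈ 4.0000.
Reference: AP of size 7 gives K = 13/7 ≈ 1.8571; a fully generic set of size 7 gives K ≈ 4.0000.

|A| = 7, |A + A| = 28, K = 28/7 = 4/1.


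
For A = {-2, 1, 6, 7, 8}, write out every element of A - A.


A - A = {a - a' : a, a' ∈ A}.
Compute a - a' for each ordered pair (a, a'):
a = -2: -2--2=0, -2-1=-3, -2-6=-8, -2-7=-9, -2-8=-10
a = 1: 1--2=3, 1-1=0, 1-6=-5, 1-7=-6, 1-8=-7
a = 6: 6--2=8, 6-1=5, 6-6=0, 6-7=-1, 6-8=-2
a = 7: 7--2=9, 7-1=6, 7-6=1, 7-7=0, 7-8=-1
a = 8: 8--2=10, 8-1=7, 8-6=2, 8-7=1, 8-8=0
Collecting distinct values (and noting 0 appears from a-a):
A - A = {-10, -9, -8, -7, -6, -5, -3, -2, -1, 0, 1, 2, 3, 5, 6, 7, 8, 9, 10}
|A - A| = 19

A - A = {-10, -9, -8, -7, -6, -5, -3, -2, -1, 0, 1, 2, 3, 5, 6, 7, 8, 9, 10}


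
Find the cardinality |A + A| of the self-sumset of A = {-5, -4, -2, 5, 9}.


A + A = {a + a' : a, a' ∈ A}; |A| = 5.
General bounds: 2|A| - 1 ≤ |A + A| ≤ |A|(|A|+1)/2, i.e. 9 ≤ |A + A| ≤ 15.
Lower bound 2|A|-1 is attained iff A is an arithmetic progression.
Enumerate sums a + a' for a ≤ a' (symmetric, so this suffices):
a = -5: -5+-5=-10, -5+-4=-9, -5+-2=-7, -5+5=0, -5+9=4
a = -4: -4+-4=-8, -4+-2=-6, -4+5=1, -4+9=5
a = -2: -2+-2=-4, -2+5=3, -2+9=7
a = 5: 5+5=10, 5+9=14
a = 9: 9+9=18
Distinct sums: {-10, -9, -8, -7, -6, -4, 0, 1, 3, 4, 5, 7, 10, 14, 18}
|A + A| = 15

|A + A| = 15


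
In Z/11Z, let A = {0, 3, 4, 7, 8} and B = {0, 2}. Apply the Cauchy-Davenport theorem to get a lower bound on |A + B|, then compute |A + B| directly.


Cauchy-Davenport: |A + B| ≥ min(p, |A| + |B| - 1) for A, B nonempty in Z/pZ.
|A| = 5, |B| = 2, p = 11.
CD lower bound = min(11, 5 + 2 - 1) = min(11, 6) = 6.
Compute A + B mod 11 directly:
a = 0: 0+0=0, 0+2=2
a = 3: 3+0=3, 3+2=5
a = 4: 4+0=4, 4+2=6
a = 7: 7+0=7, 7+2=9
a = 8: 8+0=8, 8+2=10
A + B = {0, 2, 3, 4, 5, 6, 7, 8, 9, 10}, so |A + B| = 10.
Verify: 10 ≥ 6? Yes ✓.

CD lower bound = 6, actual |A + B| = 10.


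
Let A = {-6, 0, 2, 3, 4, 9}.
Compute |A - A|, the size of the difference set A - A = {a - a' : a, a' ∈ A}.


A - A = {a - a' : a, a' ∈ A}; |A| = 6.
Bounds: 2|A|-1 ≤ |A - A| ≤ |A|² - |A| + 1, i.e. 11 ≤ |A - A| ≤ 31.
Note: 0 ∈ A - A always (from a - a). The set is symmetric: if d ∈ A - A then -d ∈ A - A.
Enumerate nonzero differences d = a - a' with a > a' (then include -d):
Positive differences: {1, 2, 3, 4, 5, 6, 7, 8, 9, 10, 15}
Full difference set: {0} ∪ (positive diffs) ∪ (negative diffs).
|A - A| = 1 + 2·11 = 23 (matches direct enumeration: 23).

|A - A| = 23


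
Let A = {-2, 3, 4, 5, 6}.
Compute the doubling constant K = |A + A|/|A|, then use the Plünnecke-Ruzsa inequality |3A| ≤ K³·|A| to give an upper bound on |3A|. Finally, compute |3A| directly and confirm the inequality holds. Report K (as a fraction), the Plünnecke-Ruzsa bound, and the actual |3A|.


|A| = 5.
Step 1: Compute A + A by enumerating all 25 pairs.
A + A = {-4, 1, 2, 3, 4, 6, 7, 8, 9, 10, 11, 12}, so |A + A| = 12.
Step 2: Doubling constant K = |A + A|/|A| = 12/5 = 12/5 ≈ 2.4000.
Step 3: Plünnecke-Ruzsa gives |3A| ≤ K³·|A| = (2.4000)³ · 5 ≈ 69.1200.
Step 4: Compute 3A = A + A + A directly by enumerating all triples (a,b,c) ∈ A³; |3A| = 20.
Step 5: Check 20 ≤ 69.1200? Yes ✓.

K = 12/5, Plünnecke-Ruzsa bound K³|A| ≈ 69.1200, |3A| = 20, inequality holds.


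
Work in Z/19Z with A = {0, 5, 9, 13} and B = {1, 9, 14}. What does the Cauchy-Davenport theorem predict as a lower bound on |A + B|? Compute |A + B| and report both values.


Cauchy-Davenport: |A + B| ≥ min(p, |A| + |B| - 1) for A, B nonempty in Z/pZ.
|A| = 4, |B| = 3, p = 19.
CD lower bound = min(19, 4 + 3 - 1) = min(19, 6) = 6.
Compute A + B mod 19 directly:
a = 0: 0+1=1, 0+9=9, 0+14=14
a = 5: 5+1=6, 5+9=14, 5+14=0
a = 9: 9+1=10, 9+9=18, 9+14=4
a = 13: 13+1=14, 13+9=3, 13+14=8
A + B = {0, 1, 3, 4, 6, 8, 9, 10, 14, 18}, so |A + B| = 10.
Verify: 10 ≥ 6? Yes ✓.

CD lower bound = 6, actual |A + B| = 10.


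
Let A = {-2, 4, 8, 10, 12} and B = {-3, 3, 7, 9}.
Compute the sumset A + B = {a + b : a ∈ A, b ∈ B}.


A + B = {a + b : a ∈ A, b ∈ B}.
Enumerate all |A|·|B| = 5·4 = 20 pairs (a, b) and collect distinct sums.
a = -2: -2+-3=-5, -2+3=1, -2+7=5, -2+9=7
a = 4: 4+-3=1, 4+3=7, 4+7=11, 4+9=13
a = 8: 8+-3=5, 8+3=11, 8+7=15, 8+9=17
a = 10: 10+-3=7, 10+3=13, 10+7=17, 10+9=19
a = 12: 12+-3=9, 12+3=15, 12+7=19, 12+9=21
Collecting distinct sums: A + B = {-5, 1, 5, 7, 9, 11, 13, 15, 17, 19, 21}
|A + B| = 11

A + B = {-5, 1, 5, 7, 9, 11, 13, 15, 17, 19, 21}


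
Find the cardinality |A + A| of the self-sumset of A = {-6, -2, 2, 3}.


A + A = {a + a' : a, a' ∈ A}; |A| = 4.
General bounds: 2|A| - 1 ≤ |A + A| ≤ |A|(|A|+1)/2, i.e. 7 ≤ |A + A| ≤ 10.
Lower bound 2|A|-1 is attained iff A is an arithmetic progression.
Enumerate sums a + a' for a ≤ a' (symmetric, so this suffices):
a = -6: -6+-6=-12, -6+-2=-8, -6+2=-4, -6+3=-3
a = -2: -2+-2=-4, -2+2=0, -2+3=1
a = 2: 2+2=4, 2+3=5
a = 3: 3+3=6
Distinct sums: {-12, -8, -4, -3, 0, 1, 4, 5, 6}
|A + A| = 9

|A + A| = 9


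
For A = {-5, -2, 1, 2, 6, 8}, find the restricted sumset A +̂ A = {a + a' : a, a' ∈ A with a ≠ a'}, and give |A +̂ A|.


Restricted sumset: A +̂ A = {a + a' : a ∈ A, a' ∈ A, a ≠ a'}.
Equivalently, take A + A and drop any sum 2a that is achievable ONLY as a + a for a ∈ A (i.e. sums representable only with equal summands).
Enumerate pairs (a, a') with a < a' (symmetric, so each unordered pair gives one sum; this covers all a ≠ a'):
  -5 + -2 = -7
  -5 + 1 = -4
  -5 + 2 = -3
  -5 + 6 = 1
  -5 + 8 = 3
  -2 + 1 = -1
  -2 + 2 = 0
  -2 + 6 = 4
  -2 + 8 = 6
  1 + 2 = 3
  1 + 6 = 7
  1 + 8 = 9
  2 + 6 = 8
  2 + 8 = 10
  6 + 8 = 14
Collected distinct sums: {-7, -4, -3, -1, 0, 1, 3, 4, 6, 7, 8, 9, 10, 14}
|A +̂ A| = 14
(Reference bound: |A +̂ A| ≥ 2|A| - 3 for |A| ≥ 2, with |A| = 6 giving ≥ 9.)

|A +̂ A| = 14


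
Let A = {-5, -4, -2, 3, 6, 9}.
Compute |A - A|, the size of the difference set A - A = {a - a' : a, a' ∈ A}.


A - A = {a - a' : a, a' ∈ A}; |A| = 6.
Bounds: 2|A|-1 ≤ |A - A| ≤ |A|² - |A| + 1, i.e. 11 ≤ |A - A| ≤ 31.
Note: 0 ∈ A - A always (from a - a). The set is symmetric: if d ∈ A - A then -d ∈ A - A.
Enumerate nonzero differences d = a - a' with a > a' (then include -d):
Positive differences: {1, 2, 3, 5, 6, 7, 8, 10, 11, 13, 14}
Full difference set: {0} ∪ (positive diffs) ∪ (negative diffs).
|A - A| = 1 + 2·11 = 23 (matches direct enumeration: 23).

|A - A| = 23


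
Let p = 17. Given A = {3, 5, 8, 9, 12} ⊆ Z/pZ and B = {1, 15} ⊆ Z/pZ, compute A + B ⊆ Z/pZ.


Work in Z/17Z: reduce every sum a + b modulo 17.
Enumerate all 10 pairs:
a = 3: 3+1=4, 3+15=1
a = 5: 5+1=6, 5+15=3
a = 8: 8+1=9, 8+15=6
a = 9: 9+1=10, 9+15=7
a = 12: 12+1=13, 12+15=10
Distinct residues collected: {1, 3, 4, 6, 7, 9, 10, 13}
|A + B| = 8 (out of 17 total residues).

A + B = {1, 3, 4, 6, 7, 9, 10, 13}


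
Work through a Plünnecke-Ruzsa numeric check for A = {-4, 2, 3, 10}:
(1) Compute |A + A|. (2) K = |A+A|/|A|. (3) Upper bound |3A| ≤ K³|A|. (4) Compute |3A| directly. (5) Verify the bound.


|A| = 4.
Step 1: Compute A + A by enumerating all 16 pairs.
A + A = {-8, -2, -1, 4, 5, 6, 12, 13, 20}, so |A + A| = 9.
Step 2: Doubling constant K = |A + A|/|A| = 9/4 = 9/4 ≈ 2.2500.
Step 3: Plünnecke-Ruzsa gives |3A| ≤ K³·|A| = (2.2500)³ · 4 ≈ 45.5625.
Step 4: Compute 3A = A + A + A directly by enumerating all triples (a,b,c) ∈ A³; |3A| = 16.
Step 5: Check 16 ≤ 45.5625? Yes ✓.

K = 9/4, Plünnecke-Ruzsa bound K³|A| ≈ 45.5625, |3A| = 16, inequality holds.


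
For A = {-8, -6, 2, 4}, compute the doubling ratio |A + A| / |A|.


|A| = 4.
Compute A + A by enumerating all 16 pairs.
A + A = {-16, -14, -12, -6, -4, -2, 4, 6, 8}, so |A + A| = 9.
K = |A + A| / |A| = 9/4 (already in lowest terms) ≈ 2.2500.
Reference: AP of size 4 gives K = 7/4 ≈ 1.7500; a fully generic set of size 4 gives K ≈ 2.5000.

|A| = 4, |A + A| = 9, K = 9/4.


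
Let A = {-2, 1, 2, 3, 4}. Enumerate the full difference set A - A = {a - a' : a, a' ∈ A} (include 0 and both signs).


A - A = {a - a' : a, a' ∈ A}.
Compute a - a' for each ordered pair (a, a'):
a = -2: -2--2=0, -2-1=-3, -2-2=-4, -2-3=-5, -2-4=-6
a = 1: 1--2=3, 1-1=0, 1-2=-1, 1-3=-2, 1-4=-3
a = 2: 2--2=4, 2-1=1, 2-2=0, 2-3=-1, 2-4=-2
a = 3: 3--2=5, 3-1=2, 3-2=1, 3-3=0, 3-4=-1
a = 4: 4--2=6, 4-1=3, 4-2=2, 4-3=1, 4-4=0
Collecting distinct values (and noting 0 appears from a-a):
A - A = {-6, -5, -4, -3, -2, -1, 0, 1, 2, 3, 4, 5, 6}
|A - A| = 13

A - A = {-6, -5, -4, -3, -2, -1, 0, 1, 2, 3, 4, 5, 6}


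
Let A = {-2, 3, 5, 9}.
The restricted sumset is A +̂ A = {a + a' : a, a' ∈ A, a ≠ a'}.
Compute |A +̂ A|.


Restricted sumset: A +̂ A = {a + a' : a ∈ A, a' ∈ A, a ≠ a'}.
Equivalently, take A + A and drop any sum 2a that is achievable ONLY as a + a for a ∈ A (i.e. sums representable only with equal summands).
Enumerate pairs (a, a') with a < a' (symmetric, so each unordered pair gives one sum; this covers all a ≠ a'):
  -2 + 3 = 1
  -2 + 5 = 3
  -2 + 9 = 7
  3 + 5 = 8
  3 + 9 = 12
  5 + 9 = 14
Collected distinct sums: {1, 3, 7, 8, 12, 14}
|A +̂ A| = 6
(Reference bound: |A +̂ A| ≥ 2|A| - 3 for |A| ≥ 2, with |A| = 4 giving ≥ 5.)

|A +̂ A| = 6


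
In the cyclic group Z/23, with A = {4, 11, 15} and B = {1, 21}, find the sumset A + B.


Work in Z/23Z: reduce every sum a + b modulo 23.
Enumerate all 6 pairs:
a = 4: 4+1=5, 4+21=2
a = 11: 11+1=12, 11+21=9
a = 15: 15+1=16, 15+21=13
Distinct residues collected: {2, 5, 9, 12, 13, 16}
|A + B| = 6 (out of 23 total residues).

A + B = {2, 5, 9, 12, 13, 16}


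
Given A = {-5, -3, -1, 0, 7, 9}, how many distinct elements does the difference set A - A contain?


A - A = {a - a' : a, a' ∈ A}; |A| = 6.
Bounds: 2|A|-1 ≤ |A - A| ≤ |A|² - |A| + 1, i.e. 11 ≤ |A - A| ≤ 31.
Note: 0 ∈ A - A always (from a - a). The set is symmetric: if d ∈ A - A then -d ∈ A - A.
Enumerate nonzero differences d = a - a' with a > a' (then include -d):
Positive differences: {1, 2, 3, 4, 5, 7, 8, 9, 10, 12, 14}
Full difference set: {0} ∪ (positive diffs) ∪ (negative diffs).
|A - A| = 1 + 2·11 = 23 (matches direct enumeration: 23).

|A - A| = 23


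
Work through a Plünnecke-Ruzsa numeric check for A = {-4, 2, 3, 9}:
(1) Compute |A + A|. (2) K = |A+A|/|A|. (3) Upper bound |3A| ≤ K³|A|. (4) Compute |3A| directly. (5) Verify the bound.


|A| = 4.
Step 1: Compute A + A by enumerating all 16 pairs.
A + A = {-8, -2, -1, 4, 5, 6, 11, 12, 18}, so |A + A| = 9.
Step 2: Doubling constant K = |A + A|/|A| = 9/4 = 9/4 ≈ 2.2500.
Step 3: Plünnecke-Ruzsa gives |3A| ≤ K³·|A| = (2.2500)³ · 4 ≈ 45.5625.
Step 4: Compute 3A = A + A + A directly by enumerating all triples (a,b,c) ∈ A³; |3A| = 16.
Step 5: Check 16 ≤ 45.5625? Yes ✓.

K = 9/4, Plünnecke-Ruzsa bound K³|A| ≈ 45.5625, |3A| = 16, inequality holds.


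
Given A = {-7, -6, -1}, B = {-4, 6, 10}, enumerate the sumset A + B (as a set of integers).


A + B = {a + b : a ∈ A, b ∈ B}.
Enumerate all |A|·|B| = 3·3 = 9 pairs (a, b) and collect distinct sums.
a = -7: -7+-4=-11, -7+6=-1, -7+10=3
a = -6: -6+-4=-10, -6+6=0, -6+10=4
a = -1: -1+-4=-5, -1+6=5, -1+10=9
Collecting distinct sums: A + B = {-11, -10, -5, -1, 0, 3, 4, 5, 9}
|A + B| = 9

A + B = {-11, -10, -5, -1, 0, 3, 4, 5, 9}


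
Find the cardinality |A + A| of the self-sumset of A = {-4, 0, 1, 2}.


A + A = {a + a' : a, a' ∈ A}; |A| = 4.
General bounds: 2|A| - 1 ≤ |A + A| ≤ |A|(|A|+1)/2, i.e. 7 ≤ |A + A| ≤ 10.
Lower bound 2|A|-1 is attained iff A is an arithmetic progression.
Enumerate sums a + a' for a ≤ a' (symmetric, so this suffices):
a = -4: -4+-4=-8, -4+0=-4, -4+1=-3, -4+2=-2
a = 0: 0+0=0, 0+1=1, 0+2=2
a = 1: 1+1=2, 1+2=3
a = 2: 2+2=4
Distinct sums: {-8, -4, -3, -2, 0, 1, 2, 3, 4}
|A + A| = 9

|A + A| = 9


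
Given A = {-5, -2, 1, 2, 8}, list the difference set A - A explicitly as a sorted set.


A - A = {a - a' : a, a' ∈ A}.
Compute a - a' for each ordered pair (a, a'):
a = -5: -5--5=0, -5--2=-3, -5-1=-6, -5-2=-7, -5-8=-13
a = -2: -2--5=3, -2--2=0, -2-1=-3, -2-2=-4, -2-8=-10
a = 1: 1--5=6, 1--2=3, 1-1=0, 1-2=-1, 1-8=-7
a = 2: 2--5=7, 2--2=4, 2-1=1, 2-2=0, 2-8=-6
a = 8: 8--5=13, 8--2=10, 8-1=7, 8-2=6, 8-8=0
Collecting distinct values (and noting 0 appears from a-a):
A - A = {-13, -10, -7, -6, -4, -3, -1, 0, 1, 3, 4, 6, 7, 10, 13}
|A - A| = 15

A - A = {-13, -10, -7, -6, -4, -3, -1, 0, 1, 3, 4, 6, 7, 10, 13}


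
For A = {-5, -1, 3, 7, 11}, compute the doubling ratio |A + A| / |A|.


|A| = 5.
Compute A + A by enumerating all 25 pairs.
A + A = {-10, -6, -2, 2, 6, 10, 14, 18, 22}, so |A + A| = 9.
K = |A + A| / |A| = 9/5 (already in lowest terms) ≈ 1.8000.
Reference: AP of size 5 gives K = 9/5 ≈ 1.8000; a fully generic set of size 5 gives K ≈ 3.0000.

|A| = 5, |A + A| = 9, K = 9/5.


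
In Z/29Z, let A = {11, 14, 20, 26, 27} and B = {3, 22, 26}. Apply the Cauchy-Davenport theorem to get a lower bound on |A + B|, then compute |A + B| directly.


Cauchy-Davenport: |A + B| ≥ min(p, |A| + |B| - 1) for A, B nonempty in Z/pZ.
|A| = 5, |B| = 3, p = 29.
CD lower bound = min(29, 5 + 3 - 1) = min(29, 7) = 7.
Compute A + B mod 29 directly:
a = 11: 11+3=14, 11+22=4, 11+26=8
a = 14: 14+3=17, 14+22=7, 14+26=11
a = 20: 20+3=23, 20+22=13, 20+26=17
a = 26: 26+3=0, 26+22=19, 26+26=23
a = 27: 27+3=1, 27+22=20, 27+26=24
A + B = {0, 1, 4, 7, 8, 11, 13, 14, 17, 19, 20, 23, 24}, so |A + B| = 13.
Verify: 13 ≥ 7? Yes ✓.

CD lower bound = 7, actual |A + B| = 13.


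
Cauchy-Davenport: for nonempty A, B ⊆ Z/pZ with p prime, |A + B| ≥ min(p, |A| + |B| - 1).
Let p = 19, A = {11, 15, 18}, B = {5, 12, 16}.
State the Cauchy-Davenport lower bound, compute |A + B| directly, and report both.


Cauchy-Davenport: |A + B| ≥ min(p, |A| + |B| - 1) for A, B nonempty in Z/pZ.
|A| = 3, |B| = 3, p = 19.
CD lower bound = min(19, 3 + 3 - 1) = min(19, 5) = 5.
Compute A + B mod 19 directly:
a = 11: 11+5=16, 11+12=4, 11+16=8
a = 15: 15+5=1, 15+12=8, 15+16=12
a = 18: 18+5=4, 18+12=11, 18+16=15
A + B = {1, 4, 8, 11, 12, 15, 16}, so |A + B| = 7.
Verify: 7 ≥ 5? Yes ✓.

CD lower bound = 5, actual |A + B| = 7.


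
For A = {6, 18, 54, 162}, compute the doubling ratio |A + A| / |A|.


|A| = 4.
Compute A + A by enumerating all 16 pairs.
A + A = {12, 24, 36, 60, 72, 108, 168, 180, 216, 324}, so |A + A| = 10.
K = |A + A| / |A| = 10/4 = 5/2 ≈ 2.5000.
Reference: AP of size 4 gives K = 7/4 ≈ 1.7500; a fully generic set of size 4 gives K ≈ 2.5000.

|A| = 4, |A + A| = 10, K = 10/4 = 5/2.


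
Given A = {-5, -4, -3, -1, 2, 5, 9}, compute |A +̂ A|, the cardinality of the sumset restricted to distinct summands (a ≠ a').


Restricted sumset: A +̂ A = {a + a' : a ∈ A, a' ∈ A, a ≠ a'}.
Equivalently, take A + A and drop any sum 2a that is achievable ONLY as a + a for a ∈ A (i.e. sums representable only with equal summands).
Enumerate pairs (a, a') with a < a' (symmetric, so each unordered pair gives one sum; this covers all a ≠ a'):
  -5 + -4 = -9
  -5 + -3 = -8
  -5 + -1 = -6
  -5 + 2 = -3
  -5 + 5 = 0
  -5 + 9 = 4
  -4 + -3 = -7
  -4 + -1 = -5
  -4 + 2 = -2
  -4 + 5 = 1
  -4 + 9 = 5
  -3 + -1 = -4
  -3 + 2 = -1
  -3 + 5 = 2
  -3 + 9 = 6
  -1 + 2 = 1
  -1 + 5 = 4
  -1 + 9 = 8
  2 + 5 = 7
  2 + 9 = 11
  5 + 9 = 14
Collected distinct sums: {-9, -8, -7, -6, -5, -4, -3, -2, -1, 0, 1, 2, 4, 5, 6, 7, 8, 11, 14}
|A +̂ A| = 19
(Reference bound: |A +̂ A| ≥ 2|A| - 3 for |A| ≥ 2, with |A| = 7 giving ≥ 11.)

|A +̂ A| = 19


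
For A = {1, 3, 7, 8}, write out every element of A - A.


A - A = {a - a' : a, a' ∈ A}.
Compute a - a' for each ordered pair (a, a'):
a = 1: 1-1=0, 1-3=-2, 1-7=-6, 1-8=-7
a = 3: 3-1=2, 3-3=0, 3-7=-4, 3-8=-5
a = 7: 7-1=6, 7-3=4, 7-7=0, 7-8=-1
a = 8: 8-1=7, 8-3=5, 8-7=1, 8-8=0
Collecting distinct values (and noting 0 appears from a-a):
A - A = {-7, -6, -5, -4, -2, -1, 0, 1, 2, 4, 5, 6, 7}
|A - A| = 13

A - A = {-7, -6, -5, -4, -2, -1, 0, 1, 2, 4, 5, 6, 7}


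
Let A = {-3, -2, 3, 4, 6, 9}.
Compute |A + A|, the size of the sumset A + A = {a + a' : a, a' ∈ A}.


A + A = {a + a' : a, a' ∈ A}; |A| = 6.
General bounds: 2|A| - 1 ≤ |A + A| ≤ |A|(|A|+1)/2, i.e. 11 ≤ |A + A| ≤ 21.
Lower bound 2|A|-1 is attained iff A is an arithmetic progression.
Enumerate sums a + a' for a ≤ a' (symmetric, so this suffices):
a = -3: -3+-3=-6, -3+-2=-5, -3+3=0, -3+4=1, -3+6=3, -3+9=6
a = -2: -2+-2=-4, -2+3=1, -2+4=2, -2+6=4, -2+9=7
a = 3: 3+3=6, 3+4=7, 3+6=9, 3+9=12
a = 4: 4+4=8, 4+6=10, 4+9=13
a = 6: 6+6=12, 6+9=15
a = 9: 9+9=18
Distinct sums: {-6, -5, -4, 0, 1, 2, 3, 4, 6, 7, 8, 9, 10, 12, 13, 15, 18}
|A + A| = 17

|A + A| = 17


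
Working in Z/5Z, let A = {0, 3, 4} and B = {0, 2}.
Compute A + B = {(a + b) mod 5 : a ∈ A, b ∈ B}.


Work in Z/5Z: reduce every sum a + b modulo 5.
Enumerate all 6 pairs:
a = 0: 0+0=0, 0+2=2
a = 3: 3+0=3, 3+2=0
a = 4: 4+0=4, 4+2=1
Distinct residues collected: {0, 1, 2, 3, 4}
|A + B| = 5 (out of 5 total residues).

A + B = {0, 1, 2, 3, 4}


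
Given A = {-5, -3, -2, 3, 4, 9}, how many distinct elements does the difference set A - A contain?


A - A = {a - a' : a, a' ∈ A}; |A| = 6.
Bounds: 2|A|-1 ≤ |A - A| ≤ |A|² - |A| + 1, i.e. 11 ≤ |A - A| ≤ 31.
Note: 0 ∈ A - A always (from a - a). The set is symmetric: if d ∈ A - A then -d ∈ A - A.
Enumerate nonzero differences d = a - a' with a > a' (then include -d):
Positive differences: {1, 2, 3, 5, 6, 7, 8, 9, 11, 12, 14}
Full difference set: {0} ∪ (positive diffs) ∪ (negative diffs).
|A - A| = 1 + 2·11 = 23 (matches direct enumeration: 23).

|A - A| = 23


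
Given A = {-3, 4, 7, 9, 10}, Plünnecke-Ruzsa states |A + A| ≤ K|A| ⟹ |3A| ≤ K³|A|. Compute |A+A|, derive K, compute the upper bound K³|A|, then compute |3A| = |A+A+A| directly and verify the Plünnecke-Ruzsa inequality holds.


|A| = 5.
Step 1: Compute A + A by enumerating all 25 pairs.
A + A = {-6, 1, 4, 6, 7, 8, 11, 13, 14, 16, 17, 18, 19, 20}, so |A + A| = 14.
Step 2: Doubling constant K = |A + A|/|A| = 14/5 = 14/5 ≈ 2.8000.
Step 3: Plünnecke-Ruzsa gives |3A| ≤ K³·|A| = (2.8000)³ · 5 ≈ 109.7600.
Step 4: Compute 3A = A + A + A directly by enumerating all triples (a,b,c) ∈ A³; |3A| = 27.
Step 5: Check 27 ≤ 109.7600? Yes ✓.

K = 14/5, Plünnecke-Ruzsa bound K³|A| ≈ 109.7600, |3A| = 27, inequality holds.


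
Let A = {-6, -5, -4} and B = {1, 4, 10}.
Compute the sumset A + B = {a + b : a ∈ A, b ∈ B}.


A + B = {a + b : a ∈ A, b ∈ B}.
Enumerate all |A|·|B| = 3·3 = 9 pairs (a, b) and collect distinct sums.
a = -6: -6+1=-5, -6+4=-2, -6+10=4
a = -5: -5+1=-4, -5+4=-1, -5+10=5
a = -4: -4+1=-3, -4+4=0, -4+10=6
Collecting distinct sums: A + B = {-5, -4, -3, -2, -1, 0, 4, 5, 6}
|A + B| = 9

A + B = {-5, -4, -3, -2, -1, 0, 4, 5, 6}


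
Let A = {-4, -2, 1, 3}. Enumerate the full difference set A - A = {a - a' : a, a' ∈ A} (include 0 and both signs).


A - A = {a - a' : a, a' ∈ A}.
Compute a - a' for each ordered pair (a, a'):
a = -4: -4--4=0, -4--2=-2, -4-1=-5, -4-3=-7
a = -2: -2--4=2, -2--2=0, -2-1=-3, -2-3=-5
a = 1: 1--4=5, 1--2=3, 1-1=0, 1-3=-2
a = 3: 3--4=7, 3--2=5, 3-1=2, 3-3=0
Collecting distinct values (and noting 0 appears from a-a):
A - A = {-7, -5, -3, -2, 0, 2, 3, 5, 7}
|A - A| = 9

A - A = {-7, -5, -3, -2, 0, 2, 3, 5, 7}


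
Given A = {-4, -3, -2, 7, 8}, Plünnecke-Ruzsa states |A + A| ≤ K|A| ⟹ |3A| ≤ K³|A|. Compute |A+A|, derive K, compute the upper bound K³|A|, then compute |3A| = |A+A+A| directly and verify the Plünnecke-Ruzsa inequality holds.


|A| = 5.
Step 1: Compute A + A by enumerating all 25 pairs.
A + A = {-8, -7, -6, -5, -4, 3, 4, 5, 6, 14, 15, 16}, so |A + A| = 12.
Step 2: Doubling constant K = |A + A|/|A| = 12/5 = 12/5 ≈ 2.4000.
Step 3: Plünnecke-Ruzsa gives |3A| ≤ K³·|A| = (2.4000)³ · 5 ≈ 69.1200.
Step 4: Compute 3A = A + A + A directly by enumerating all triples (a,b,c) ∈ A³; |3A| = 22.
Step 5: Check 22 ≤ 69.1200? Yes ✓.

K = 12/5, Plünnecke-Ruzsa bound K³|A| ≈ 69.1200, |3A| = 22, inequality holds.


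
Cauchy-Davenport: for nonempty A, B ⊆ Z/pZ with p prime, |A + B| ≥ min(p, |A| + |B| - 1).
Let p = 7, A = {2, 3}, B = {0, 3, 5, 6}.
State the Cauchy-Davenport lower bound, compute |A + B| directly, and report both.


Cauchy-Davenport: |A + B| ≥ min(p, |A| + |B| - 1) for A, B nonempty in Z/pZ.
|A| = 2, |B| = 4, p = 7.
CD lower bound = min(7, 2 + 4 - 1) = min(7, 5) = 5.
Compute A + B mod 7 directly:
a = 2: 2+0=2, 2+3=5, 2+5=0, 2+6=1
a = 3: 3+0=3, 3+3=6, 3+5=1, 3+6=2
A + B = {0, 1, 2, 3, 5, 6}, so |A + B| = 6.
Verify: 6 ≥ 5? Yes ✓.

CD lower bound = 5, actual |A + B| = 6.


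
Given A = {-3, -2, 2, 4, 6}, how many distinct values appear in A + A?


A + A = {a + a' : a, a' ∈ A}; |A| = 5.
General bounds: 2|A| - 1 ≤ |A + A| ≤ |A|(|A|+1)/2, i.e. 9 ≤ |A + A| ≤ 15.
Lower bound 2|A|-1 is attained iff A is an arithmetic progression.
Enumerate sums a + a' for a ≤ a' (symmetric, so this suffices):
a = -3: -3+-3=-6, -3+-2=-5, -3+2=-1, -3+4=1, -3+6=3
a = -2: -2+-2=-4, -2+2=0, -2+4=2, -2+6=4
a = 2: 2+2=4, 2+4=6, 2+6=8
a = 4: 4+4=8, 4+6=10
a = 6: 6+6=12
Distinct sums: {-6, -5, -4, -1, 0, 1, 2, 3, 4, 6, 8, 10, 12}
|A + A| = 13

|A + A| = 13


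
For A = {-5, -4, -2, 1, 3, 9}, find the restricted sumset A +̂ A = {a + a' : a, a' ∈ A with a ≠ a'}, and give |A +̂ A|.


Restricted sumset: A +̂ A = {a + a' : a ∈ A, a' ∈ A, a ≠ a'}.
Equivalently, take A + A and drop any sum 2a that is achievable ONLY as a + a for a ∈ A (i.e. sums representable only with equal summands).
Enumerate pairs (a, a') with a < a' (symmetric, so each unordered pair gives one sum; this covers all a ≠ a'):
  -5 + -4 = -9
  -5 + -2 = -7
  -5 + 1 = -4
  -5 + 3 = -2
  -5 + 9 = 4
  -4 + -2 = -6
  -4 + 1 = -3
  -4 + 3 = -1
  -4 + 9 = 5
  -2 + 1 = -1
  -2 + 3 = 1
  -2 + 9 = 7
  1 + 3 = 4
  1 + 9 = 10
  3 + 9 = 12
Collected distinct sums: {-9, -7, -6, -4, -3, -2, -1, 1, 4, 5, 7, 10, 12}
|A +̂ A| = 13
(Reference bound: |A +̂ A| ≥ 2|A| - 3 for |A| ≥ 2, with |A| = 6 giving ≥ 9.)

|A +̂ A| = 13


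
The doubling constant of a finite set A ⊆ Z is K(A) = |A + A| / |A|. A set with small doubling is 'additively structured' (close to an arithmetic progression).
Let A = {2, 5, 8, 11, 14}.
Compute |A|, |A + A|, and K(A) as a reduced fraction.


|A| = 5.
Compute A + A by enumerating all 25 pairs.
A + A = {4, 7, 10, 13, 16, 19, 22, 25, 28}, so |A + A| = 9.
K = |A + A| / |A| = 9/5 (already in lowest terms) ≈ 1.8000.
Reference: AP of size 5 gives K = 9/5 ≈ 1.8000; a fully generic set of size 5 gives K ≈ 3.0000.

|A| = 5, |A + A| = 9, K = 9/5.


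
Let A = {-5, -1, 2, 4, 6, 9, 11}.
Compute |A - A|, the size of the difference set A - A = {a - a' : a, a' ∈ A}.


A - A = {a - a' : a, a' ∈ A}; |A| = 7.
Bounds: 2|A|-1 ≤ |A - A| ≤ |A|² - |A| + 1, i.e. 13 ≤ |A - A| ≤ 43.
Note: 0 ∈ A - A always (from a - a). The set is symmetric: if d ∈ A - A then -d ∈ A - A.
Enumerate nonzero differences d = a - a' with a > a' (then include -d):
Positive differences: {2, 3, 4, 5, 7, 9, 10, 11, 12, 14, 16}
Full difference set: {0} ∪ (positive diffs) ∪ (negative diffs).
|A - A| = 1 + 2·11 = 23 (matches direct enumeration: 23).

|A - A| = 23


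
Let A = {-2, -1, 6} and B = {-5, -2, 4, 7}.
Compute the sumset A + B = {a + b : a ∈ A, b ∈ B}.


A + B = {a + b : a ∈ A, b ∈ B}.
Enumerate all |A|·|B| = 3·4 = 12 pairs (a, b) and collect distinct sums.
a = -2: -2+-5=-7, -2+-2=-4, -2+4=2, -2+7=5
a = -1: -1+-5=-6, -1+-2=-3, -1+4=3, -1+7=6
a = 6: 6+-5=1, 6+-2=4, 6+4=10, 6+7=13
Collecting distinct sums: A + B = {-7, -6, -4, -3, 1, 2, 3, 4, 5, 6, 10, 13}
|A + B| = 12

A + B = {-7, -6, -4, -3, 1, 2, 3, 4, 5, 6, 10, 13}


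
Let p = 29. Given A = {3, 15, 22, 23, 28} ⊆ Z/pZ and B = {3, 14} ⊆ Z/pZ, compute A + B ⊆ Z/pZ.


Work in Z/29Z: reduce every sum a + b modulo 29.
Enumerate all 10 pairs:
a = 3: 3+3=6, 3+14=17
a = 15: 15+3=18, 15+14=0
a = 22: 22+3=25, 22+14=7
a = 23: 23+3=26, 23+14=8
a = 28: 28+3=2, 28+14=13
Distinct residues collected: {0, 2, 6, 7, 8, 13, 17, 18, 25, 26}
|A + B| = 10 (out of 29 total residues).

A + B = {0, 2, 6, 7, 8, 13, 17, 18, 25, 26}


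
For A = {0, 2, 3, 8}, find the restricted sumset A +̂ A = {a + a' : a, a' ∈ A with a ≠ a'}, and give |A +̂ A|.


Restricted sumset: A +̂ A = {a + a' : a ∈ A, a' ∈ A, a ≠ a'}.
Equivalently, take A + A and drop any sum 2a that is achievable ONLY as a + a for a ∈ A (i.e. sums representable only with equal summands).
Enumerate pairs (a, a') with a < a' (symmetric, so each unordered pair gives one sum; this covers all a ≠ a'):
  0 + 2 = 2
  0 + 3 = 3
  0 + 8 = 8
  2 + 3 = 5
  2 + 8 = 10
  3 + 8 = 11
Collected distinct sums: {2, 3, 5, 8, 10, 11}
|A +̂ A| = 6
(Reference bound: |A +̂ A| ≥ 2|A| - 3 for |A| ≥ 2, with |A| = 4 giving ≥ 5.)

|A +̂ A| = 6


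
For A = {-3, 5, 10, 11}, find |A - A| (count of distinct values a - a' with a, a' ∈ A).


A - A = {a - a' : a, a' ∈ A}; |A| = 4.
Bounds: 2|A|-1 ≤ |A - A| ≤ |A|² - |A| + 1, i.e. 7 ≤ |A - A| ≤ 13.
Note: 0 ∈ A - A always (from a - a). The set is symmetric: if d ∈ A - A then -d ∈ A - A.
Enumerate nonzero differences d = a - a' with a > a' (then include -d):
Positive differences: {1, 5, 6, 8, 13, 14}
Full difference set: {0} ∪ (positive diffs) ∪ (negative diffs).
|A - A| = 1 + 2·6 = 13 (matches direct enumeration: 13).

|A - A| = 13


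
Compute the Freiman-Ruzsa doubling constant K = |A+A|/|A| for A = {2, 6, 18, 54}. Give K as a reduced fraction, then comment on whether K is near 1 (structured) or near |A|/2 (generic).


|A| = 4.
Compute A + A by enumerating all 16 pairs.
A + A = {4, 8, 12, 20, 24, 36, 56, 60, 72, 108}, so |A + A| = 10.
K = |A + A| / |A| = 10/4 = 5/2 ≈ 2.5000.
Reference: AP of size 4 gives K = 7/4 ≈ 1.7500; a fully generic set of size 4 gives K ≈ 2.5000.

|A| = 4, |A + A| = 10, K = 10/4 = 5/2.


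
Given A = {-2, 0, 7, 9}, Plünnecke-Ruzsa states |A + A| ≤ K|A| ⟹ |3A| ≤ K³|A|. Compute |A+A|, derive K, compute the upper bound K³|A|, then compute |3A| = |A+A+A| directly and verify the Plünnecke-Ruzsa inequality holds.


|A| = 4.
Step 1: Compute A + A by enumerating all 16 pairs.
A + A = {-4, -2, 0, 5, 7, 9, 14, 16, 18}, so |A + A| = 9.
Step 2: Doubling constant K = |A + A|/|A| = 9/4 = 9/4 ≈ 2.2500.
Step 3: Plünnecke-Ruzsa gives |3A| ≤ K³·|A| = (2.2500)³ · 4 ≈ 45.5625.
Step 4: Compute 3A = A + A + A directly by enumerating all triples (a,b,c) ∈ A³; |3A| = 16.
Step 5: Check 16 ≤ 45.5625? Yes ✓.

K = 9/4, Plünnecke-Ruzsa bound K³|A| ≈ 45.5625, |3A| = 16, inequality holds.


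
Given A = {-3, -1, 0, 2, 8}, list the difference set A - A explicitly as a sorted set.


A - A = {a - a' : a, a' ∈ A}.
Compute a - a' for each ordered pair (a, a'):
a = -3: -3--3=0, -3--1=-2, -3-0=-3, -3-2=-5, -3-8=-11
a = -1: -1--3=2, -1--1=0, -1-0=-1, -1-2=-3, -1-8=-9
a = 0: 0--3=3, 0--1=1, 0-0=0, 0-2=-2, 0-8=-8
a = 2: 2--3=5, 2--1=3, 2-0=2, 2-2=0, 2-8=-6
a = 8: 8--3=11, 8--1=9, 8-0=8, 8-2=6, 8-8=0
Collecting distinct values (and noting 0 appears from a-a):
A - A = {-11, -9, -8, -6, -5, -3, -2, -1, 0, 1, 2, 3, 5, 6, 8, 9, 11}
|A - A| = 17

A - A = {-11, -9, -8, -6, -5, -3, -2, -1, 0, 1, 2, 3, 5, 6, 8, 9, 11}


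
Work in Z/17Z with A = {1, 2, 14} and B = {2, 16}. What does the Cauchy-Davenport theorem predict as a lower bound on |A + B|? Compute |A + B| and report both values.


Cauchy-Davenport: |A + B| ≥ min(p, |A| + |B| - 1) for A, B nonempty in Z/pZ.
|A| = 3, |B| = 2, p = 17.
CD lower bound = min(17, 3 + 2 - 1) = min(17, 4) = 4.
Compute A + B mod 17 directly:
a = 1: 1+2=3, 1+16=0
a = 2: 2+2=4, 2+16=1
a = 14: 14+2=16, 14+16=13
A + B = {0, 1, 3, 4, 13, 16}, so |A + B| = 6.
Verify: 6 ≥ 4? Yes ✓.

CD lower bound = 4, actual |A + B| = 6.


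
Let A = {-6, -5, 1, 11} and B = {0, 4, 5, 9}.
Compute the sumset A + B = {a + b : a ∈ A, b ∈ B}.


A + B = {a + b : a ∈ A, b ∈ B}.
Enumerate all |A|·|B| = 4·4 = 16 pairs (a, b) and collect distinct sums.
a = -6: -6+0=-6, -6+4=-2, -6+5=-1, -6+9=3
a = -5: -5+0=-5, -5+4=-1, -5+5=0, -5+9=4
a = 1: 1+0=1, 1+4=5, 1+5=6, 1+9=10
a = 11: 11+0=11, 11+4=15, 11+5=16, 11+9=20
Collecting distinct sums: A + B = {-6, -5, -2, -1, 0, 1, 3, 4, 5, 6, 10, 11, 15, 16, 20}
|A + B| = 15

A + B = {-6, -5, -2, -1, 0, 1, 3, 4, 5, 6, 10, 11, 15, 16, 20}


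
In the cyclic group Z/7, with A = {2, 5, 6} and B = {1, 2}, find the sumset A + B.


Work in Z/7Z: reduce every sum a + b modulo 7.
Enumerate all 6 pairs:
a = 2: 2+1=3, 2+2=4
a = 5: 5+1=6, 5+2=0
a = 6: 6+1=0, 6+2=1
Distinct residues collected: {0, 1, 3, 4, 6}
|A + B| = 5 (out of 7 total residues).

A + B = {0, 1, 3, 4, 6}


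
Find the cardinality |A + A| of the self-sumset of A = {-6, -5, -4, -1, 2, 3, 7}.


A + A = {a + a' : a, a' ∈ A}; |A| = 7.
General bounds: 2|A| - 1 ≤ |A + A| ≤ |A|(|A|+1)/2, i.e. 13 ≤ |A + A| ≤ 28.
Lower bound 2|A|-1 is attained iff A is an arithmetic progression.
Enumerate sums a + a' for a ≤ a' (symmetric, so this suffices):
a = -6: -6+-6=-12, -6+-5=-11, -6+-4=-10, -6+-1=-7, -6+2=-4, -6+3=-3, -6+7=1
a = -5: -5+-5=-10, -5+-4=-9, -5+-1=-6, -5+2=-3, -5+3=-2, -5+7=2
a = -4: -4+-4=-8, -4+-1=-5, -4+2=-2, -4+3=-1, -4+7=3
a = -1: -1+-1=-2, -1+2=1, -1+3=2, -1+7=6
a = 2: 2+2=4, 2+3=5, 2+7=9
a = 3: 3+3=6, 3+7=10
a = 7: 7+7=14
Distinct sums: {-12, -11, -10, -9, -8, -7, -6, -5, -4, -3, -2, -1, 1, 2, 3, 4, 5, 6, 9, 10, 14}
|A + A| = 21

|A + A| = 21


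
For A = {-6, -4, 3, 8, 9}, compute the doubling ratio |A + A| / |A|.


|A| = 5.
Compute A + A by enumerating all 25 pairs.
A + A = {-12, -10, -8, -3, -1, 2, 3, 4, 5, 6, 11, 12, 16, 17, 18}, so |A + A| = 15.
K = |A + A| / |A| = 15/5 = 3/1 ≈ 3.0000.
Reference: AP of size 5 gives K = 9/5 ≈ 1.8000; a fully generic set of size 5 gives K ≈ 3.0000.

|A| = 5, |A + A| = 15, K = 15/5 = 3/1.


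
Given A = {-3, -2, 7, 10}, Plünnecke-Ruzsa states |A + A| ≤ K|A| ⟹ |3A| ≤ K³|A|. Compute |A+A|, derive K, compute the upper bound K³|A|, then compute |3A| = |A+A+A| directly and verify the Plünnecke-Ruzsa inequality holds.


|A| = 4.
Step 1: Compute A + A by enumerating all 16 pairs.
A + A = {-6, -5, -4, 4, 5, 7, 8, 14, 17, 20}, so |A + A| = 10.
Step 2: Doubling constant K = |A + A|/|A| = 10/4 = 10/4 ≈ 2.5000.
Step 3: Plünnecke-Ruzsa gives |3A| ≤ K³·|A| = (2.5000)³ · 4 ≈ 62.5000.
Step 4: Compute 3A = A + A + A directly by enumerating all triples (a,b,c) ∈ A³; |3A| = 20.
Step 5: Check 20 ≤ 62.5000? Yes ✓.

K = 10/4, Plünnecke-Ruzsa bound K³|A| ≈ 62.5000, |3A| = 20, inequality holds.


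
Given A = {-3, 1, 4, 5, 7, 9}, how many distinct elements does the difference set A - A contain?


A - A = {a - a' : a, a' ∈ A}; |A| = 6.
Bounds: 2|A|-1 ≤ |A - A| ≤ |A|² - |A| + 1, i.e. 11 ≤ |A - A| ≤ 31.
Note: 0 ∈ A - A always (from a - a). The set is symmetric: if d ∈ A - A then -d ∈ A - A.
Enumerate nonzero differences d = a - a' with a > a' (then include -d):
Positive differences: {1, 2, 3, 4, 5, 6, 7, 8, 10, 12}
Full difference set: {0} ∪ (positive diffs) ∪ (negative diffs).
|A - A| = 1 + 2·10 = 21 (matches direct enumeration: 21).

|A - A| = 21


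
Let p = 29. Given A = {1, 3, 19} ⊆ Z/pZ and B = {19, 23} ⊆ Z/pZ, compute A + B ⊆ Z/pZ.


Work in Z/29Z: reduce every sum a + b modulo 29.
Enumerate all 6 pairs:
a = 1: 1+19=20, 1+23=24
a = 3: 3+19=22, 3+23=26
a = 19: 19+19=9, 19+23=13
Distinct residues collected: {9, 13, 20, 22, 24, 26}
|A + B| = 6 (out of 29 total residues).

A + B = {9, 13, 20, 22, 24, 26}


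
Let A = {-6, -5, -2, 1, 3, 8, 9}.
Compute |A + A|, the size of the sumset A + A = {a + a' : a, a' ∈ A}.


A + A = {a + a' : a, a' ∈ A}; |A| = 7.
General bounds: 2|A| - 1 ≤ |A + A| ≤ |A|(|A|+1)/2, i.e. 13 ≤ |A + A| ≤ 28.
Lower bound 2|A|-1 is attained iff A is an arithmetic progression.
Enumerate sums a + a' for a ≤ a' (symmetric, so this suffices):
a = -6: -6+-6=-12, -6+-5=-11, -6+-2=-8, -6+1=-5, -6+3=-3, -6+8=2, -6+9=3
a = -5: -5+-5=-10, -5+-2=-7, -5+1=-4, -5+3=-2, -5+8=3, -5+9=4
a = -2: -2+-2=-4, -2+1=-1, -2+3=1, -2+8=6, -2+9=7
a = 1: 1+1=2, 1+3=4, 1+8=9, 1+9=10
a = 3: 3+3=6, 3+8=11, 3+9=12
a = 8: 8+8=16, 8+9=17
a = 9: 9+9=18
Distinct sums: {-12, -11, -10, -8, -7, -5, -4, -3, -2, -1, 1, 2, 3, 4, 6, 7, 9, 10, 11, 12, 16, 17, 18}
|A + A| = 23

|A + A| = 23
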